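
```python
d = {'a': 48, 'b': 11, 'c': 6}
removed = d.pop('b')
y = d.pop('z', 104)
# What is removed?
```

After line 1: d = {'a': 48, 'b': 11, 'c': 6}
After line 2 (pop 'b' returns 11): d = {'a': 48, 'c': 6}, removed = 11
After line 3 (pop 'z' missing, returns default 104): d = {'a': 48, 'c': 6}, y = 104

11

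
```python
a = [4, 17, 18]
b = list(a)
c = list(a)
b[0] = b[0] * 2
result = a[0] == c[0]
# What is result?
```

After line 1: a = [4, 17, 18]
After line 2 (b = list(a), copy): a = [4, 17, 18], b = [4, 17, 18]
After line 3 (c = list(a) is a copy, new object): c = [4, 17, 18]
After line 4 (b[0] = 4 * 2 = 8; only b mutates (copy)): a = [4, 17, 18], b = [8, 17, 18], c = [4, 17, 18]
After line 5 (a[0] = 4, c[0] = 4; result = True)

True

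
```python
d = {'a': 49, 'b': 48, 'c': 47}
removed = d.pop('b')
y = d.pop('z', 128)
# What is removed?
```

After line 1: d = {'a': 49, 'b': 48, 'c': 47}
After line 2 (pop 'b' returns 48): d = {'a': 49, 'c': 47}, removed = 48
After line 3 (pop 'z' missing, returns default 128): d = {'a': 49, 'c': 47}, y = 128

48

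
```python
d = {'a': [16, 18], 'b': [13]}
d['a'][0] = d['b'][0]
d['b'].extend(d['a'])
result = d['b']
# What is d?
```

After line 1: d = {'a': [16, 18], 'b': [13]}
After line 2 (a[0] = b[0] = 13): d = {'a': [13, 18], 'b': [13]}
After line 3 (b.extend(a) appends [13, 18]): d = {'a': [13, 18], 'b': [13, 13, 18]}
After line 4: result = d['b'] = [13, 13, 18]

{'a': [13, 18], 'b': [13, 13, 18]}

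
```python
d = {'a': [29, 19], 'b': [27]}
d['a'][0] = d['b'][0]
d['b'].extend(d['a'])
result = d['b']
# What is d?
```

After line 1: d = {'a': [29, 19], 'b': [27]}
After line 2 (a[0] = b[0] = 27): d = {'a': [27, 19], 'b': [27]}
After line 3 (b.extend(a) appends [27, 19]): d = {'a': [27, 19], 'b': [27, 27, 19]}
After line 4: result = d['b'] = [27, 27, 19]

{'a': [27, 19], 'b': [27, 27, 19]}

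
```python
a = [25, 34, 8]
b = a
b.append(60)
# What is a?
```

After line 1: a = [25, 34, 8]
After line 2 (b = a is an alias, same object): a = [25, 34, 8], b = [25, 34, 8]
After line 3 (b.append mutates the shared list): a = [25, 34, 8, 60], b = [25, 34, 8, 60]

[25, 34, 8, 60]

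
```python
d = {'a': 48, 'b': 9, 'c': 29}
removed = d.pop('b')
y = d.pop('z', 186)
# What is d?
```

After line 1: d = {'a': 48, 'b': 9, 'c': 29}
After line 2 (pop 'b' returns 9): d = {'a': 48, 'c': 29}, removed = 9
After line 3 (pop 'z' missing, returns default 186): d = {'a': 48, 'c': 29}, y = 186

{'a': 48, 'c': 29}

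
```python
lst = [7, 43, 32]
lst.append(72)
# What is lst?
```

[7, 43, 32, 72]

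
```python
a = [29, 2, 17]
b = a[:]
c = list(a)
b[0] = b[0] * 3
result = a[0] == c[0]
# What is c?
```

After line 1: a = [29, 2, 17]
After line 2 (b = a[:], copy): a = [29, 2, 17], b = [29, 2, 17]
After line 3 (c = list(a) is a copy, new object): c = [29, 2, 17]
After line 4 (b[0] = 29 * 3 = 87; only b mutates (copy)): a = [29, 2, 17], b = [87, 2, 17], c = [29, 2, 17]
After line 5 (a[0] = 29, c[0] = 29; result = True)

[29, 2, 17]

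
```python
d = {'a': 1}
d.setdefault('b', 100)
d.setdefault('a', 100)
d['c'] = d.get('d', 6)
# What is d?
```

After line 1: d = {'a': 1}
After line 2 (setdefault adds 'b'=100): d = {'a': 1, 'b': 100}
After line 3 (setdefault 'a' no-op, already exists): d = {'a': 1, 'b': 100}
After line 4 (get('d', 6) returns default since 'd' not in d): d = {'a': 1, 'b': 100, 'c': 6}

{'a': 1, 'b': 100, 'c': 6}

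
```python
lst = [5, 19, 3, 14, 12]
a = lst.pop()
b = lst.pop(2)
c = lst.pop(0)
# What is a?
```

After line 1: lst = [5, 19, 3, 14, 12]
After line 2 (pop() -> a = 12): lst = [5, 19, 3, 14]
After line 3 (pop(2) -> b = 3): lst = [5, 19, 14]
After line 4 (pop(0) -> c = 5): lst = [19, 14]

12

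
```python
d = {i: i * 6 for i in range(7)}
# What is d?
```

{0: 0, 1: 6, 2: 12, 3: 18, 4: 24, 5: 30, 6: 36}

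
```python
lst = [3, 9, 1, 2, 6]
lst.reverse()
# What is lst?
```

[6, 2, 1, 9, 3]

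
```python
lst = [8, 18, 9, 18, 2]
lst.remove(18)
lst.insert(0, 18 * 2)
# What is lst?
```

After line 1: lst = [8, 18, 9, 18, 2]
After line 2 (remove first 18): lst = [8, 9, 18, 2]
After line 3 (insert 36 at index 0): lst = [36, 8, 9, 18, 2]

[36, 8, 9, 18, 2]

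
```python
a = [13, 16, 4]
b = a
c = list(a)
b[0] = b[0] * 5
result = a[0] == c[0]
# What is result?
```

After line 1: a = [13, 16, 4]
After line 2 (b = a, alias): a = [13, 16, 4], b = [13, 16, 4]
After line 3 (c = list(a) is a copy, new object): c = [13, 16, 4]
After line 4 (b[0] = 13 * 5 = 65; mutates shared a/b): a = b = [65, 16, 4], c = [13, 16, 4]
After line 5 (a[0] = 65, c[0] = 13; result = False)

False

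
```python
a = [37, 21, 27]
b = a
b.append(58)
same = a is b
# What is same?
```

After line 1: a = [37, 21, 27]
After line 2 (b = a is an alias, same object): a = [37, 21, 27], b = [37, 21, 27]
After line 3 (b.append mutates the shared list): a = [37, 21, 27, 58], b = [37, 21, 27, 58]
After line 4 (same = a is b; same object -> True): same = True

True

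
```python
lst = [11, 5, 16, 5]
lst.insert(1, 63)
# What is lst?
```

[11, 63, 5, 16, 5]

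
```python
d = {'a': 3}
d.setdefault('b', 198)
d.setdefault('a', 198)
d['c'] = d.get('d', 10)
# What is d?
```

After line 1: d = {'a': 3}
After line 2 (setdefault adds 'b'=198): d = {'a': 3, 'b': 198}
After line 3 (setdefault 'a' no-op, already exists): d = {'a': 3, 'b': 198}
After line 4 (get('d', 10) returns default since 'd' not in d): d = {'a': 3, 'b': 198, 'c': 10}

{'a': 3, 'b': 198, 'c': 10}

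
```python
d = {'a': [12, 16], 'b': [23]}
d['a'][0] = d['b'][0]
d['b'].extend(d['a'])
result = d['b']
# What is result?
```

After line 1: d = {'a': [12, 16], 'b': [23]}
After line 2 (a[0] = b[0] = 23): d = {'a': [23, 16], 'b': [23]}
After line 3 (b.extend(a) appends [23, 16]): d = {'a': [23, 16], 'b': [23, 23, 16]}
After line 4: result = d['b'] = [23, 23, 16]

[23, 23, 16]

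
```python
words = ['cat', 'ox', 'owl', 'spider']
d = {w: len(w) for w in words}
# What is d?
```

{'cat': 3, 'ox': 2, 'owl': 3, 'spider': 6}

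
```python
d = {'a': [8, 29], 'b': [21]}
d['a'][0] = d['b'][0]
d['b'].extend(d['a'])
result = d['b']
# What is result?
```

After line 1: d = {'a': [8, 29], 'b': [21]}
After line 2 (a[0] = b[0] = 21): d = {'a': [21, 29], 'b': [21]}
After line 3 (b.extend(a) appends [21, 29]): d = {'a': [21, 29], 'b': [21, 21, 29]}
After line 4: result = d['b'] = [21, 21, 29]

[21, 21, 29]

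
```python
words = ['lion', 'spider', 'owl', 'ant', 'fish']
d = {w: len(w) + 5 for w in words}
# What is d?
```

{'lion': 9, 'spider': 11, 'owl': 8, 'ant': 8, 'fish': 9}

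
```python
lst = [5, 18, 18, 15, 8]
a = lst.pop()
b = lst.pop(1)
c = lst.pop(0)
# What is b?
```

After line 1: lst = [5, 18, 18, 15, 8]
After line 2 (pop() -> a = 8): lst = [5, 18, 18, 15]
After line 3 (pop(1) -> b = 18): lst = [5, 18, 15]
After line 4 (pop(0) -> c = 5): lst = [18, 15]

18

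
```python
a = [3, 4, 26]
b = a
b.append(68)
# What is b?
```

After line 1: a = [3, 4, 26]
After line 2 (b = a is an alias, same object): a = [3, 4, 26], b = [3, 4, 26]
After line 3 (b.append mutates the shared list): a = [3, 4, 26, 68], b = [3, 4, 26, 68]

[3, 4, 26, 68]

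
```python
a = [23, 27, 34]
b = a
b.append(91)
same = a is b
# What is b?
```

After line 1: a = [23, 27, 34]
After line 2 (b = a is an alias, same object): a = [23, 27, 34], b = [23, 27, 34]
After line 3 (b.append mutates the shared list): a = [23, 27, 34, 91], b = [23, 27, 34, 91]
After line 4 (same = a is b; same object -> True): same = True

[23, 27, 34, 91]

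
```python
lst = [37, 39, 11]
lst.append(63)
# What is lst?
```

[37, 39, 11, 63]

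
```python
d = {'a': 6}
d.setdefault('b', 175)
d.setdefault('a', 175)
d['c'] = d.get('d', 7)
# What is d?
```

After line 1: d = {'a': 6}
After line 2 (setdefault adds 'b'=175): d = {'a': 6, 'b': 175}
After line 3 (setdefault 'a' no-op, already exists): d = {'a': 6, 'b': 175}
After line 4 (get('d', 7) returns default since 'd' not in d): d = {'a': 6, 'b': 175, 'c': 7}

{'a': 6, 'b': 175, 'c': 7}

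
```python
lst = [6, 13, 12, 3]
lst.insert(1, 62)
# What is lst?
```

[6, 62, 13, 12, 3]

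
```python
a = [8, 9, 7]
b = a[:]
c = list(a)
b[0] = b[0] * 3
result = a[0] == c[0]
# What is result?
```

After line 1: a = [8, 9, 7]
After line 2 (b = a[:], copy): a = [8, 9, 7], b = [8, 9, 7]
After line 3 (c = list(a) is a copy, new object): c = [8, 9, 7]
After line 4 (b[0] = 8 * 3 = 24; only b mutates (copy)): a = [8, 9, 7], b = [24, 9, 7], c = [8, 9, 7]
After line 5 (a[0] = 8, c[0] = 8; result = True)

True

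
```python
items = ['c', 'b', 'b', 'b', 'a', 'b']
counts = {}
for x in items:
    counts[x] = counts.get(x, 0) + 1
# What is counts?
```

Initial: counts = {}, items = ['c', 'b', 'b', 'b', 'a', 'b']
See 'c': counts = {'c': 1}
See 'b': counts = {'c': 1, 'b': 1}
See 'b': counts = {'c': 1, 'b': 2}
See 'b': counts = {'c': 1, 'b': 3}
See 'a': counts = {'c': 1, 'b': 3, 'a': 1}
See 'b': counts = {'c': 1, 'b': 4, 'a': 1}

{'c': 1, 'b': 4, 'a': 1}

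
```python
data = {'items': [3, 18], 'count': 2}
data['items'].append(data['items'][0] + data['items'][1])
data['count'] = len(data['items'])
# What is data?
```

After line 1: data = {'items': [3, 18], 'count': 2}
After line 2 (append 3 + 18 = 21): data = {'items': [3, 18, 21], 'count': 2}
After line 3 (count = len(items) = 3): data = {'items': [3, 18, 21], 'count': 3}

{'items': [3, 18, 21], 'count': 3}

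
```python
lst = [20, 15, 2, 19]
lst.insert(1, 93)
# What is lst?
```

[20, 93, 15, 2, 19]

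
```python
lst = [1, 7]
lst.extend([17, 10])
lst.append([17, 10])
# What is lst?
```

After line 1: lst = [1, 7]
After line 2 (extend unpacks [17, 10]): lst = [1, 7, 17, 10]
After line 3 (append adds [17, 10] as single element): lst = [1, 7, 17, 10, [17, 10]]

[1, 7, 17, 10, [17, 10]]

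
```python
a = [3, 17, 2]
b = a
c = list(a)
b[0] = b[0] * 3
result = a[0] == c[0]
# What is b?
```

After line 1: a = [3, 17, 2]
After line 2 (b = a, alias): a = [3, 17, 2], b = [3, 17, 2]
After line 3 (c = list(a) is a copy, new object): c = [3, 17, 2]
After line 4 (b[0] = 3 * 3 = 9; mutates shared a/b): a = b = [9, 17, 2], c = [3, 17, 2]
After line 5 (a[0] = 9, c[0] = 3; result = False)

[9, 17, 2]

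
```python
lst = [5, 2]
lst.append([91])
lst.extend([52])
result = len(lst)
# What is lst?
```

After line 1: lst = [5, 2]
After line 2 (append adds [91] as single element): lst = [5, 2, [91]]
After line 3 (extend unpacks [52], adds 52): lst = [5, 2, [91], 52]
After line 4: result = len(lst) = 4

[5, 2, [91], 52]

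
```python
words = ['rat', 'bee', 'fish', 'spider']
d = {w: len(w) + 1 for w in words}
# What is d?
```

{'rat': 4, 'bee': 4, 'fish': 5, 'spider': 7}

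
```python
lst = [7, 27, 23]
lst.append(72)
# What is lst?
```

[7, 27, 23, 72]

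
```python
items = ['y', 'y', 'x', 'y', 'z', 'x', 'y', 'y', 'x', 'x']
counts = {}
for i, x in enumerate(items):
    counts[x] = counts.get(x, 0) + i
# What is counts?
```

Initial: counts = {}, items = ['y', 'y', 'x', 'y', 'z', 'x', 'y', 'y', 'x', 'x']
i=0, x='y': counts = {'y': 0}
i=1, x='y': counts = {'y': 1}
i=2, x='x': counts = {'y': 1, 'x': 2}
i=3, x='y': counts = {'y': 4, 'x': 2}
i=4, x='z': counts = {'y': 4, 'x': 2, 'z': 4}
i=5, x='x': counts = {'y': 4, 'x': 7, 'z': 4}
i=6, x='y': counts = {'y': 10, 'x': 7, 'z': 4}
i=7, x='y': counts = {'y': 17, 'x': 7, 'z': 4}
i=8, x='x': counts = {'y': 17, 'x': 15, 'z': 4}
i=9, x='x': counts = {'y': 17, 'x': 24, 'z': 4}

{'y': 17, 'x': 24, 'z': 4}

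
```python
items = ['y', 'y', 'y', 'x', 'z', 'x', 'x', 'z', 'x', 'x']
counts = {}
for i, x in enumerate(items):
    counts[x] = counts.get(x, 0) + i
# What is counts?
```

Initial: counts = {}, items = ['y', 'y', 'y', 'x', 'z', 'x', 'x', 'z', 'x', 'x']
i=0, x='y': counts = {'y': 0}
i=1, x='y': counts = {'y': 1}
i=2, x='y': counts = {'y': 3}
i=3, x='x': counts = {'y': 3, 'x': 3}
i=4, x='z': counts = {'y': 3, 'x': 3, 'z': 4}
i=5, x='x': counts = {'y': 3, 'x': 8, 'z': 4}
i=6, x='x': counts = {'y': 3, 'x': 14, 'z': 4}
i=7, x='z': counts = {'y': 3, 'x': 14, 'z': 11}
i=8, x='x': counts = {'y': 3, 'x': 22, 'z': 11}
i=9, x='x': counts = {'y': 3, 'x': 31, 'z': 11}

{'y': 3, 'x': 31, 'z': 11}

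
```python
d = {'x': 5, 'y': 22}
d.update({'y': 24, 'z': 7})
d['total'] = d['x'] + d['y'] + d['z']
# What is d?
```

After line 1: d = {'x': 5, 'y': 22}
After line 2 (y overwritten, z added): d = {'x': 5, 'y': 24, 'z': 7}
After line 3 (total = 5 + 24 + 7 = 36): d = {'x': 5, 'y': 24, 'z': 7, 'total': 36}

{'x': 5, 'y': 24, 'z': 7, 'total': 36}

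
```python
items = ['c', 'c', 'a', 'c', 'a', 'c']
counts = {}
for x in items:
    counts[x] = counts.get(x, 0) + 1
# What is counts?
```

Initial: counts = {}, items = ['c', 'c', 'a', 'c', 'a', 'c']
See 'c': counts = {'c': 1}
See 'c': counts = {'c': 2}
See 'a': counts = {'c': 2, 'a': 1}
See 'c': counts = {'c': 3, 'a': 1}
See 'a': counts = {'c': 3, 'a': 2}
See 'c': counts = {'c': 4, 'a': 2}

{'c': 4, 'a': 2}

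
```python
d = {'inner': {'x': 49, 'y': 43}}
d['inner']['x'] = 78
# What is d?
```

After line 1: d = {'inner': {'x': 49, 'y': 43}}
After line 2 (inner x overwritten): d = {'inner': {'x': 78, 'y': 43}}

{'inner': {'x': 78, 'y': 43}}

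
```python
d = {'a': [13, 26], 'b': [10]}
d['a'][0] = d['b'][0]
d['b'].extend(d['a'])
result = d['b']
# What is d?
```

After line 1: d = {'a': [13, 26], 'b': [10]}
After line 2 (a[0] = b[0] = 10): d = {'a': [10, 26], 'b': [10]}
After line 3 (b.extend(a) appends [10, 26]): d = {'a': [10, 26], 'b': [10, 10, 26]}
After line 4: result = d['b'] = [10, 10, 26]

{'a': [10, 26], 'b': [10, 10, 26]}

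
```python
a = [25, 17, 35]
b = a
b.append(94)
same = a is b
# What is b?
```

After line 1: a = [25, 17, 35]
After line 2 (b = a is an alias, same object): a = [25, 17, 35], b = [25, 17, 35]
After line 3 (b.append mutates the shared list): a = [25, 17, 35, 94], b = [25, 17, 35, 94]
After line 4 (same = a is b; same object -> True): same = True

[25, 17, 35, 94]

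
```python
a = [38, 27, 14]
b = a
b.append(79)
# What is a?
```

After line 1: a = [38, 27, 14]
After line 2 (b = a is an alias, same object): a = [38, 27, 14], b = [38, 27, 14]
After line 3 (b.append mutates the shared list): a = [38, 27, 14, 79], b = [38, 27, 14, 79]

[38, 27, 14, 79]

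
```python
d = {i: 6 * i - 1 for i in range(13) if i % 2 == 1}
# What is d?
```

{1: 5, 3: 17, 5: 29, 7: 41, 9: 53, 11: 65}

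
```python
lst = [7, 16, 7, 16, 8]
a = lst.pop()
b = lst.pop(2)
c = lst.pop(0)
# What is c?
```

After line 1: lst = [7, 16, 7, 16, 8]
After line 2 (pop() -> a = 8): lst = [7, 16, 7, 16]
After line 3 (pop(2) -> b = 7): lst = [7, 16, 16]
After line 4 (pop(0) -> c = 7): lst = [16, 16]

7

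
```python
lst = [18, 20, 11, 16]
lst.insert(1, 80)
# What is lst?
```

[18, 80, 20, 11, 16]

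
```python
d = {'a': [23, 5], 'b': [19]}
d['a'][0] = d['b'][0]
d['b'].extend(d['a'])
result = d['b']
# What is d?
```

After line 1: d = {'a': [23, 5], 'b': [19]}
After line 2 (a[0] = b[0] = 19): d = {'a': [19, 5], 'b': [19]}
After line 3 (b.extend(a) appends [19, 5]): d = {'a': [19, 5], 'b': [19, 19, 5]}
After line 4: result = d['b'] = [19, 19, 5]

{'a': [19, 5], 'b': [19, 19, 5]}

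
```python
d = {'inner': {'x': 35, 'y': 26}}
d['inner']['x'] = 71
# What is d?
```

After line 1: d = {'inner': {'x': 35, 'y': 26}}
After line 2 (inner x overwritten): d = {'inner': {'x': 71, 'y': 26}}

{'inner': {'x': 71, 'y': 26}}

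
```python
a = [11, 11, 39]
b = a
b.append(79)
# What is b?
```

After line 1: a = [11, 11, 39]
After line 2 (b = a is an alias, same object): a = [11, 11, 39], b = [11, 11, 39]
After line 3 (b.append mutates the shared list): a = [11, 11, 39, 79], b = [11, 11, 39, 79]

[11, 11, 39, 79]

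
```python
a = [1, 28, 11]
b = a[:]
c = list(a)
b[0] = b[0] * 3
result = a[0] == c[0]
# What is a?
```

After line 1: a = [1, 28, 11]
After line 2 (b = a[:], copy): a = [1, 28, 11], b = [1, 28, 11]
After line 3 (c = list(a) is a copy, new object): c = [1, 28, 11]
After line 4 (b[0] = 1 * 3 = 3; only b mutates (copy)): a = [1, 28, 11], b = [3, 28, 11], c = [1, 28, 11]
After line 5 (a[0] = 1, c[0] = 1; result = True)

[1, 28, 11]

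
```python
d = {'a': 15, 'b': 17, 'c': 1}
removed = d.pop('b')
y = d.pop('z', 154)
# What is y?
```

After line 1: d = {'a': 15, 'b': 17, 'c': 1}
After line 2 (pop 'b' returns 17): d = {'a': 15, 'c': 1}, removed = 17
After line 3 (pop 'z' missing, returns default 154): d = {'a': 15, 'c': 1}, y = 154

154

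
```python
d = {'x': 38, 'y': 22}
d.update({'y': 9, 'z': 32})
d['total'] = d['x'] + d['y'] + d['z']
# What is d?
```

After line 1: d = {'x': 38, 'y': 22}
After line 2 (y overwritten, z added): d = {'x': 38, 'y': 9, 'z': 32}
After line 3 (total = 38 + 9 + 32 = 79): d = {'x': 38, 'y': 9, 'z': 32, 'total': 79}

{'x': 38, 'y': 9, 'z': 32, 'total': 79}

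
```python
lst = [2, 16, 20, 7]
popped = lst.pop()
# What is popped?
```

7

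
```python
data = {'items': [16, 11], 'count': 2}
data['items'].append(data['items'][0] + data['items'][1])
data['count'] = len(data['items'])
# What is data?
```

After line 1: data = {'items': [16, 11], 'count': 2}
After line 2 (append 16 + 11 = 27): data = {'items': [16, 11, 27], 'count': 2}
After line 3 (count = len(items) = 3): data = {'items': [16, 11, 27], 'count': 3}

{'items': [16, 11, 27], 'count': 3}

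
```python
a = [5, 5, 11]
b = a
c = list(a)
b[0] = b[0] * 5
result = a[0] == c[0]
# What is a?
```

After line 1: a = [5, 5, 11]
After line 2 (b = a, alias): a = [5, 5, 11], b = [5, 5, 11]
After line 3 (c = list(a) is a copy, new object): c = [5, 5, 11]
After line 4 (b[0] = 5 * 5 = 25; mutates shared a/b): a = b = [25, 5, 11], c = [5, 5, 11]
After line 5 (a[0] = 25, c[0] = 5; result = False)

[25, 5, 11]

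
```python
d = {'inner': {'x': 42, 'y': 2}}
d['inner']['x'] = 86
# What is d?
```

After line 1: d = {'inner': {'x': 42, 'y': 2}}
After line 2 (inner x overwritten): d = {'inner': {'x': 86, 'y': 2}}

{'inner': {'x': 86, 'y': 2}}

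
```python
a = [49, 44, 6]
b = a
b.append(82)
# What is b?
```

After line 1: a = [49, 44, 6]
After line 2 (b = a is an alias, same object): a = [49, 44, 6], b = [49, 44, 6]
After line 3 (b.append mutates the shared list): a = [49, 44, 6, 82], b = [49, 44, 6, 82]

[49, 44, 6, 82]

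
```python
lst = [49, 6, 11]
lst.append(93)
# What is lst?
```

[49, 6, 11, 93]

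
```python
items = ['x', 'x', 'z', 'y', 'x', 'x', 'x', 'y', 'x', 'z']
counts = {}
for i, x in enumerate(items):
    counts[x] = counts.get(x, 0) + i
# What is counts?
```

Initial: counts = {}, items = ['x', 'x', 'z', 'y', 'x', 'x', 'x', 'y', 'x', 'z']
i=0, x='x': counts = {'x': 0}
i=1, x='x': counts = {'x': 1}
i=2, x='z': counts = {'x': 1, 'z': 2}
i=3, x='y': counts = {'x': 1, 'z': 2, 'y': 3}
i=4, x='x': counts = {'x': 5, 'z': 2, 'y': 3}
i=5, x='x': counts = {'x': 10, 'z': 2, 'y': 3}
i=6, x='x': counts = {'x': 16, 'z': 2, 'y': 3}
i=7, x='y': counts = {'x': 16, 'z': 2, 'y': 10}
i=8, x='x': counts = {'x': 24, 'z': 2, 'y': 10}
i=9, x='z': counts = {'x': 24, 'z': 11, 'y': 10}

{'x': 24, 'z': 11, 'y': 10}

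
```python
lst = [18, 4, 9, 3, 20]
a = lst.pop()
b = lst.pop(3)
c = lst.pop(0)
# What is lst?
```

After line 1: lst = [18, 4, 9, 3, 20]
After line 2 (pop() -> a = 20): lst = [18, 4, 9, 3]
After line 3 (pop(3) -> b = 3): lst = [18, 4, 9]
After line 4 (pop(0) -> c = 18): lst = [4, 9]

[4, 9]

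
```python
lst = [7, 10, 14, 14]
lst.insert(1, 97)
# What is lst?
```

[7, 97, 10, 14, 14]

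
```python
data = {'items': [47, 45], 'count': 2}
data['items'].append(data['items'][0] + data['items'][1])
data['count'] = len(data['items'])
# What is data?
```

After line 1: data = {'items': [47, 45], 'count': 2}
After line 2 (append 47 + 45 = 92): data = {'items': [47, 45, 92], 'count': 2}
After line 3 (count = len(items) = 3): data = {'items': [47, 45, 92], 'count': 3}

{'items': [47, 45, 92], 'count': 3}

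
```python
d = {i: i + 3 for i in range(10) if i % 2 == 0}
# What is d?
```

{0: 3, 2: 5, 4: 7, 6: 9, 8: 11}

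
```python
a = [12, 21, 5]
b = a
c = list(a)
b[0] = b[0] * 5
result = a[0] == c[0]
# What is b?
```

After line 1: a = [12, 21, 5]
After line 2 (b = a, alias): a = [12, 21, 5], b = [12, 21, 5]
After line 3 (c = list(a) is a copy, new object): c = [12, 21, 5]
After line 4 (b[0] = 12 * 5 = 60; mutates shared a/b): a = b = [60, 21, 5], c = [12, 21, 5]
After line 5 (a[0] = 60, c[0] = 12; result = False)

[60, 21, 5]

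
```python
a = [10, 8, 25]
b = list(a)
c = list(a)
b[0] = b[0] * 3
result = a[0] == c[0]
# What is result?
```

After line 1: a = [10, 8, 25]
After line 2 (b = list(a), copy): a = [10, 8, 25], b = [10, 8, 25]
After line 3 (c = list(a) is a copy, new object): c = [10, 8, 25]
After line 4 (b[0] = 10 * 3 = 30; only b mutates (copy)): a = [10, 8, 25], b = [30, 8, 25], c = [10, 8, 25]
After line 5 (a[0] = 10, c[0] = 10; result = True)

True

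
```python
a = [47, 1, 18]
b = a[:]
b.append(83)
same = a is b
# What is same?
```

After line 1: a = [47, 1, 18]
After line 2 (b = a[:] is a shallow copy, new object): a = [47, 1, 18], b = [47, 1, 18]
After line 3 (append only mutates b): a = [47, 1, 18], b = [47, 1, 18, 83]
After line 4 (same = a is b; different objects -> False): same = False

False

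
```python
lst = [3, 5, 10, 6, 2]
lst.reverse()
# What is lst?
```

[2, 6, 10, 5, 3]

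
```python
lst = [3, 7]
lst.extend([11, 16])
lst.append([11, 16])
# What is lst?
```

After line 1: lst = [3, 7]
After line 2 (extend unpacks [11, 16]): lst = [3, 7, 11, 16]
After line 3 (append adds [11, 16] as single element): lst = [3, 7, 11, 16, [11, 16]]

[3, 7, 11, 16, [11, 16]]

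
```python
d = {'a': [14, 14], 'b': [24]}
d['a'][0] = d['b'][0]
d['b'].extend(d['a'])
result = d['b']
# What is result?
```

After line 1: d = {'a': [14, 14], 'b': [24]}
After line 2 (a[0] = b[0] = 24): d = {'a': [24, 14], 'b': [24]}
After line 3 (b.extend(a) appends [24, 14]): d = {'a': [24, 14], 'b': [24, 24, 14]}
After line 4: result = d['b'] = [24, 24, 14]

[24, 24, 14]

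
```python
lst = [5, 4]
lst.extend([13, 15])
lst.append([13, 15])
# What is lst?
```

After line 1: lst = [5, 4]
After line 2 (extend unpacks [13, 15]): lst = [5, 4, 13, 15]
After line 3 (append adds [13, 15] as single element): lst = [5, 4, 13, 15, [13, 15]]

[5, 4, 13, 15, [13, 15]]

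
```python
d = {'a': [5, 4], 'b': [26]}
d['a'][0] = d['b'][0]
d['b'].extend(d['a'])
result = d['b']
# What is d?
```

After line 1: d = {'a': [5, 4], 'b': [26]}
After line 2 (a[0] = b[0] = 26): d = {'a': [26, 4], 'b': [26]}
After line 3 (b.extend(a) appends [26, 4]): d = {'a': [26, 4], 'b': [26, 26, 4]}
After line 4: result = d['b'] = [26, 26, 4]

{'a': [26, 4], 'b': [26, 26, 4]}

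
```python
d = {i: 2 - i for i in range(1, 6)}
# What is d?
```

{1: 1, 2: 0, 3: -1, 4: -2, 5: -3}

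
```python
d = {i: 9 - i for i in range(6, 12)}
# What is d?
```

{6: 3, 7: 2, 8: 1, 9: 0, 10: -1, 11: -2}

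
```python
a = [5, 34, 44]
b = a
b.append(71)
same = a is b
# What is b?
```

After line 1: a = [5, 34, 44]
After line 2 (b = a is an alias, same object): a = [5, 34, 44], b = [5, 34, 44]
After line 3 (b.append mutates the shared list): a = [5, 34, 44, 71], b = [5, 34, 44, 71]
After line 4 (same = a is b; same object -> True): same = True

[5, 34, 44, 71]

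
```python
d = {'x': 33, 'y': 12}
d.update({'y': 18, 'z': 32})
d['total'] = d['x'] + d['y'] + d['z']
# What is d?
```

After line 1: d = {'x': 33, 'y': 12}
After line 2 (y overwritten, z added): d = {'x': 33, 'y': 18, 'z': 32}
After line 3 (total = 33 + 18 + 32 = 83): d = {'x': 33, 'y': 18, 'z': 32, 'total': 83}

{'x': 33, 'y': 18, 'z': 32, 'total': 83}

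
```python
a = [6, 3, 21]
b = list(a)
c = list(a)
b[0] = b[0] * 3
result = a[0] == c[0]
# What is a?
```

After line 1: a = [6, 3, 21]
After line 2 (b = list(a), copy): a = [6, 3, 21], b = [6, 3, 21]
After line 3 (c = list(a) is a copy, new object): c = [6, 3, 21]
After line 4 (b[0] = 6 * 3 = 18; only b mutates (copy)): a = [6, 3, 21], b = [18, 3, 21], c = [6, 3, 21]
After line 5 (a[0] = 6, c[0] = 6; result = True)

[6, 3, 21]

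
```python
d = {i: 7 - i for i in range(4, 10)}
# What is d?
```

{4: 3, 5: 2, 6: 1, 7: 0, 8: -1, 9: -2}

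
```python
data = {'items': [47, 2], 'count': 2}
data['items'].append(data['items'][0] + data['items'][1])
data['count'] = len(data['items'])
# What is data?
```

After line 1: data = {'items': [47, 2], 'count': 2}
After line 2 (append 47 + 2 = 49): data = {'items': [47, 2, 49], 'count': 2}
After line 3 (count = len(items) = 3): data = {'items': [47, 2, 49], 'count': 3}

{'items': [47, 2, 49], 'count': 3}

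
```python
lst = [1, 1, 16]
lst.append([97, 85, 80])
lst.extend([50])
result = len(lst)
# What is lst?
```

After line 1: lst = [1, 1, 16]
After line 2 (append adds [97, 85, 80] as single element): lst = [1, 1, 16, [97, 85, 80]]
After line 3 (extend unpacks [50], adds 50): lst = [1, 1, 16, [97, 85, 80], 50]
After line 4: result = len(lst) = 5

[1, 1, 16, [97, 85, 80], 50]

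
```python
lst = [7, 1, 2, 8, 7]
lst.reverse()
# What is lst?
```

[7, 8, 2, 1, 7]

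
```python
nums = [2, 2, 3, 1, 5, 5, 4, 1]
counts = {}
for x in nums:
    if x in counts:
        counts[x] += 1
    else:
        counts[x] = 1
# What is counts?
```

Initial: counts = {}, nums = [2, 2, 3, 1, 5, 5, 4, 1]
See 2: counts = {2: 1}
See 2: counts = {2: 2}
See 3: counts = {2: 2, 3: 1}
See 1: counts = {2: 2, 3: 1, 1: 1}
See 5: counts = {2: 2, 3: 1, 1: 1, 5: 1}
See 5: counts = {2: 2, 3: 1, 1: 1, 5: 2}
See 4: counts = {2: 2, 3: 1, 1: 1, 5: 2, 4: 1}
See 1: counts = {2: 2, 3: 1, 1: 2, 5: 2, 4: 1}

{2: 2, 3: 1, 1: 2, 5: 2, 4: 1}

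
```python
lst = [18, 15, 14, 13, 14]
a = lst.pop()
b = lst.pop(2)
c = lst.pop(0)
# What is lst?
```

After line 1: lst = [18, 15, 14, 13, 14]
After line 2 (pop() -> a = 14): lst = [18, 15, 14, 13]
After line 3 (pop(2) -> b = 14): lst = [18, 15, 13]
After line 4 (pop(0) -> c = 18): lst = [15, 13]

[15, 13]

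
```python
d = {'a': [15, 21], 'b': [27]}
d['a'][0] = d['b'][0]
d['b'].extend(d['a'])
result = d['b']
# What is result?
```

After line 1: d = {'a': [15, 21], 'b': [27]}
After line 2 (a[0] = b[0] = 27): d = {'a': [27, 21], 'b': [27]}
After line 3 (b.extend(a) appends [27, 21]): d = {'a': [27, 21], 'b': [27, 27, 21]}
After line 4: result = d['b'] = [27, 27, 21]

[27, 27, 21]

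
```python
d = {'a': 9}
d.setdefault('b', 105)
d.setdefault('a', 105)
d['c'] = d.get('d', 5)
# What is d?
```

After line 1: d = {'a': 9}
After line 2 (setdefault adds 'b'=105): d = {'a': 9, 'b': 105}
After line 3 (setdefault 'a' no-op, already exists): d = {'a': 9, 'b': 105}
After line 4 (get('d', 5) returns default since 'd' not in d): d = {'a': 9, 'b': 105, 'c': 5}

{'a': 9, 'b': 105, 'c': 5}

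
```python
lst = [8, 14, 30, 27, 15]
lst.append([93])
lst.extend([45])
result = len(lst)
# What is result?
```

After line 1: lst = [8, 14, 30, 27, 15]
After line 2 (append adds [93] as single element): lst = [8, 14, 30, 27, 15, [93]]
After line 3 (extend unpacks [45], adds 45): lst = [8, 14, 30, 27, 15, [93], 45]
After line 4: result = len(lst) = 7

7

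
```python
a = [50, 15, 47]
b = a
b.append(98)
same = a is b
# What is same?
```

After line 1: a = [50, 15, 47]
After line 2 (b = a is an alias, same object): a = [50, 15, 47], b = [50, 15, 47]
After line 3 (b.append mutates the shared list): a = [50, 15, 47, 98], b = [50, 15, 47, 98]
After line 4 (same = a is b; same object -> True): same = True

True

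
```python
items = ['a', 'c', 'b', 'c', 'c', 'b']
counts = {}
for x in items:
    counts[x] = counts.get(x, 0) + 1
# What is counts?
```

Initial: counts = {}, items = ['a', 'c', 'b', 'c', 'c', 'b']
See 'a': counts = {'a': 1}
See 'c': counts = {'a': 1, 'c': 1}
See 'b': counts = {'a': 1, 'c': 1, 'b': 1}
See 'c': counts = {'a': 1, 'c': 2, 'b': 1}
See 'c': counts = {'a': 1, 'c': 3, 'b': 1}
See 'b': counts = {'a': 1, 'c': 3, 'b': 2}

{'a': 1, 'c': 3, 'b': 2}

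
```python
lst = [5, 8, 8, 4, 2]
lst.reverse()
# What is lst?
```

[2, 4, 8, 8, 5]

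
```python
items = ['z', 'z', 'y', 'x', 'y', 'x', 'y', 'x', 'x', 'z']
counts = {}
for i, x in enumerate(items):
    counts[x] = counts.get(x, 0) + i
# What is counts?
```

Initial: counts = {}, items = ['z', 'z', 'y', 'x', 'y', 'x', 'y', 'x', 'x', 'z']
i=0, x='z': counts = {'z': 0}
i=1, x='z': counts = {'z': 1}
i=2, x='y': counts = {'z': 1, 'y': 2}
i=3, x='x': counts = {'z': 1, 'y': 2, 'x': 3}
i=4, x='y': counts = {'z': 1, 'y': 6, 'x': 3}
i=5, x='x': counts = {'z': 1, 'y': 6, 'x': 8}
i=6, x='y': counts = {'z': 1, 'y': 12, 'x': 8}
i=7, x='x': counts = {'z': 1, 'y': 12, 'x': 15}
i=8, x='x': counts = {'z': 1, 'y': 12, 'x': 23}
i=9, x='z': counts = {'z': 10, 'y': 12, 'x': 23}

{'z': 10, 'y': 12, 'x': 23}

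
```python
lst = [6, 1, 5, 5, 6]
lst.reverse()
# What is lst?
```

[6, 5, 5, 1, 6]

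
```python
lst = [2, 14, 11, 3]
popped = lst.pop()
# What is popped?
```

3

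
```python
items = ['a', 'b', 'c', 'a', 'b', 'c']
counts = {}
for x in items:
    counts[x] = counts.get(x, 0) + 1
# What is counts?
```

Initial: counts = {}, items = ['a', 'b', 'c', 'a', 'b', 'c']
See 'a': counts = {'a': 1}
See 'b': counts = {'a': 1, 'b': 1}
See 'c': counts = {'a': 1, 'b': 1, 'c': 1}
See 'a': counts = {'a': 2, 'b': 1, 'c': 1}
See 'b': counts = {'a': 2, 'b': 2, 'c': 1}
See 'c': counts = {'a': 2, 'b': 2, 'c': 2}

{'a': 2, 'b': 2, 'c': 2}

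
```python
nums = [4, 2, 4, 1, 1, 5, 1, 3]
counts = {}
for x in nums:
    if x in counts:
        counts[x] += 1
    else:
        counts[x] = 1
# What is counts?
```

Initial: counts = {}, nums = [4, 2, 4, 1, 1, 5, 1, 3]
See 4: counts = {4: 1}
See 2: counts = {4: 1, 2: 1}
See 4: counts = {4: 2, 2: 1}
See 1: counts = {4: 2, 2: 1, 1: 1}
See 1: counts = {4: 2, 2: 1, 1: 2}
See 5: counts = {4: 2, 2: 1, 1: 2, 5: 1}
See 1: counts = {4: 2, 2: 1, 1: 3, 5: 1}
See 3: counts = {4: 2, 2: 1, 1: 3, 5: 1, 3: 1}

{4: 2, 2: 1, 1: 3, 5: 1, 3: 1}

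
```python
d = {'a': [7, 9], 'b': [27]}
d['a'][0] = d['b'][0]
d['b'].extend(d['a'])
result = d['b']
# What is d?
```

After line 1: d = {'a': [7, 9], 'b': [27]}
After line 2 (a[0] = b[0] = 27): d = {'a': [27, 9], 'b': [27]}
After line 3 (b.extend(a) appends [27, 9]): d = {'a': [27, 9], 'b': [27, 27, 9]}
After line 4: result = d['b'] = [27, 27, 9]

{'a': [27, 9], 'b': [27, 27, 9]}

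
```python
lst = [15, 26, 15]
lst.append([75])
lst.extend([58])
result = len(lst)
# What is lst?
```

After line 1: lst = [15, 26, 15]
After line 2 (append adds [75] as single element): lst = [15, 26, 15, [75]]
After line 3 (extend unpacks [58], adds 58): lst = [15, 26, 15, [75], 58]
After line 4: result = len(lst) = 5

[15, 26, 15, [75], 58]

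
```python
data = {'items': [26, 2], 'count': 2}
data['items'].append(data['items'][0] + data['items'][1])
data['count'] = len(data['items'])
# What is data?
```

After line 1: data = {'items': [26, 2], 'count': 2}
After line 2 (append 26 + 2 = 28): data = {'items': [26, 2, 28], 'count': 2}
After line 3 (count = len(items) = 3): data = {'items': [26, 2, 28], 'count': 3}

{'items': [26, 2, 28], 'count': 3}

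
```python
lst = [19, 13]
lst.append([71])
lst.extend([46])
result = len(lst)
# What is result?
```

After line 1: lst = [19, 13]
After line 2 (append adds [71] as single element): lst = [19, 13, [71]]
After line 3 (extend unpacks [46], adds 46): lst = [19, 13, [71], 46]
After line 4: result = len(lst) = 4

4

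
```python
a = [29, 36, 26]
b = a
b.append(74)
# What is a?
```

After line 1: a = [29, 36, 26]
After line 2 (b = a is an alias, same object): a = [29, 36, 26], b = [29, 36, 26]
After line 3 (b.append mutates the shared list): a = [29, 36, 26, 74], b = [29, 36, 26, 74]

[29, 36, 26, 74]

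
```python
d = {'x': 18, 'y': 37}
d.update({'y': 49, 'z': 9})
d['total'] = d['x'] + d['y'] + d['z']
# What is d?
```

After line 1: d = {'x': 18, 'y': 37}
After line 2 (y overwritten, z added): d = {'x': 18, 'y': 49, 'z': 9}
After line 3 (total = 18 + 49 + 9 = 76): d = {'x': 18, 'y': 49, 'z': 9, 'total': 76}

{'x': 18, 'y': 49, 'z': 9, 'total': 76}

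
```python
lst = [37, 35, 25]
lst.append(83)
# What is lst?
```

[37, 35, 25, 83]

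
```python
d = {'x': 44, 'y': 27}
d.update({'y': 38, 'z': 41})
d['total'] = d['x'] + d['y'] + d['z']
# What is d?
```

After line 1: d = {'x': 44, 'y': 27}
After line 2 (y overwritten, z added): d = {'x': 44, 'y': 38, 'z': 41}
After line 3 (total = 44 + 38 + 41 = 123): d = {'x': 44, 'y': 38, 'z': 41, 'total': 123}

{'x': 44, 'y': 38, 'z': 41, 'total': 123}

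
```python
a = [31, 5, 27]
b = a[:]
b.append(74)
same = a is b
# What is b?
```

After line 1: a = [31, 5, 27]
After line 2 (b = a[:] is a shallow copy, new object): a = [31, 5, 27], b = [31, 5, 27]
After line 3 (append only mutates b): a = [31, 5, 27], b = [31, 5, 27, 74]
After line 4 (same = a is b; different objects -> False): same = False

[31, 5, 27, 74]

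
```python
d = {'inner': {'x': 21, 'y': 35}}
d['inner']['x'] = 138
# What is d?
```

After line 1: d = {'inner': {'x': 21, 'y': 35}}
After line 2 (inner x overwritten): d = {'inner': {'x': 138, 'y': 35}}

{'inner': {'x': 138, 'y': 35}}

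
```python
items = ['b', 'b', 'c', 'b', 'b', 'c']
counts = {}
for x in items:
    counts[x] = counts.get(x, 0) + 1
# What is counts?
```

Initial: counts = {}, items = ['b', 'b', 'c', 'b', 'b', 'c']
See 'b': counts = {'b': 1}
See 'b': counts = {'b': 2}
See 'c': counts = {'b': 2, 'c': 1}
See 'b': counts = {'b': 3, 'c': 1}
See 'b': counts = {'b': 4, 'c': 1}
See 'c': counts = {'b': 4, 'c': 2}

{'b': 4, 'c': 2}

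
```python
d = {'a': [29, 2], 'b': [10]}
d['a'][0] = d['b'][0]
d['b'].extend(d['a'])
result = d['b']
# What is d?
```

After line 1: d = {'a': [29, 2], 'b': [10]}
After line 2 (a[0] = b[0] = 10): d = {'a': [10, 2], 'b': [10]}
After line 3 (b.extend(a) appends [10, 2]): d = {'a': [10, 2], 'b': [10, 10, 2]}
After line 4: result = d['b'] = [10, 10, 2]

{'a': [10, 2], 'b': [10, 10, 2]}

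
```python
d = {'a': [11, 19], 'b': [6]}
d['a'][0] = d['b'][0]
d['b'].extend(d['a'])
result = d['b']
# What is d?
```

After line 1: d = {'a': [11, 19], 'b': [6]}
After line 2 (a[0] = b[0] = 6): d = {'a': [6, 19], 'b': [6]}
After line 3 (b.extend(a) appends [6, 19]): d = {'a': [6, 19], 'b': [6, 6, 19]}
After line 4: result = d['b'] = [6, 6, 19]

{'a': [6, 19], 'b': [6, 6, 19]}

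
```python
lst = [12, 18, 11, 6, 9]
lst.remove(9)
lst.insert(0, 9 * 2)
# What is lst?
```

After line 1: lst = [12, 18, 11, 6, 9]
After line 2 (remove first 9): lst = [12, 18, 11, 6]
After line 3 (insert 18 at index 0): lst = [18, 12, 18, 11, 6]

[18, 12, 18, 11, 6]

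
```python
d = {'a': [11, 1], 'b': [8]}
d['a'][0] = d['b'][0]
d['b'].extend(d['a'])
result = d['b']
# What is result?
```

After line 1: d = {'a': [11, 1], 'b': [8]}
After line 2 (a[0] = b[0] = 8): d = {'a': [8, 1], 'b': [8]}
After line 3 (b.extend(a) appends [8, 1]): d = {'a': [8, 1], 'b': [8, 8, 1]}
After line 4: result = d['b'] = [8, 8, 1]

[8, 8, 1]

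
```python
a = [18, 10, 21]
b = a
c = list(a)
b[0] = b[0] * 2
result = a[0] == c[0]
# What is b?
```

After line 1: a = [18, 10, 21]
After line 2 (b = a, alias): a = [18, 10, 21], b = [18, 10, 21]
After line 3 (c = list(a) is a copy, new object): c = [18, 10, 21]
After line 4 (b[0] = 18 * 2 = 36; mutates shared a/b): a = b = [36, 10, 21], c = [18, 10, 21]
After line 5 (a[0] = 36, c[0] = 18; result = False)

[36, 10, 21]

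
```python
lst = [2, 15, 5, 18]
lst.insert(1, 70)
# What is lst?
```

[2, 70, 15, 5, 18]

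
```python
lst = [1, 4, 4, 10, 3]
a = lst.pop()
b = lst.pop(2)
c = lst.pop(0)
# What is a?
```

After line 1: lst = [1, 4, 4, 10, 3]
After line 2 (pop() -> a = 3): lst = [1, 4, 4, 10]
After line 3 (pop(2) -> b = 4): lst = [1, 4, 10]
After line 4 (pop(0) -> c = 1): lst = [4, 10]

3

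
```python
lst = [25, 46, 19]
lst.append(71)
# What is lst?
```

[25, 46, 19, 71]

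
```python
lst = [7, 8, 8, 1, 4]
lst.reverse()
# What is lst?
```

[4, 1, 8, 8, 7]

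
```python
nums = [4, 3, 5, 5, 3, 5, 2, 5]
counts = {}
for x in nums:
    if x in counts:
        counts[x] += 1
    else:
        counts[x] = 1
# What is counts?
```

Initial: counts = {}, nums = [4, 3, 5, 5, 3, 5, 2, 5]
See 4: counts = {4: 1}
See 3: counts = {4: 1, 3: 1}
See 5: counts = {4: 1, 3: 1, 5: 1}
See 5: counts = {4: 1, 3: 1, 5: 2}
See 3: counts = {4: 1, 3: 2, 5: 2}
See 5: counts = {4: 1, 3: 2, 5: 3}
See 2: counts = {4: 1, 3: 2, 5: 3, 2: 1}
See 5: counts = {4: 1, 3: 2, 5: 4, 2: 1}

{4: 1, 3: 2, 5: 4, 2: 1}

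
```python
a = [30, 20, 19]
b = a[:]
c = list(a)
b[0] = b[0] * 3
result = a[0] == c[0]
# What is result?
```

After line 1: a = [30, 20, 19]
After line 2 (b = a[:], copy): a = [30, 20, 19], b = [30, 20, 19]
After line 3 (c = list(a) is a copy, new object): c = [30, 20, 19]
After line 4 (b[0] = 30 * 3 = 90; only b mutates (copy)): a = [30, 20, 19], b = [90, 20, 19], c = [30, 20, 19]
After line 5 (a[0] = 30, c[0] = 30; result = True)

True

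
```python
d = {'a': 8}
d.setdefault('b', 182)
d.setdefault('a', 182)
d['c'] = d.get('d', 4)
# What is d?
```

After line 1: d = {'a': 8}
After line 2 (setdefault adds 'b'=182): d = {'a': 8, 'b': 182}
After line 3 (setdefault 'a' no-op, already exists): d = {'a': 8, 'b': 182}
After line 4 (get('d', 4) returns default since 'd' not in d): d = {'a': 8, 'b': 182, 'c': 4}

{'a': 8, 'b': 182, 'c': 4}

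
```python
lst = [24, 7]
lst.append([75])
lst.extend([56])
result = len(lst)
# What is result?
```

After line 1: lst = [24, 7]
After line 2 (append adds [75] as single element): lst = [24, 7, [75]]
After line 3 (extend unpacks [56], adds 56): lst = [24, 7, [75], 56]
After line 4: result = len(lst) = 4

4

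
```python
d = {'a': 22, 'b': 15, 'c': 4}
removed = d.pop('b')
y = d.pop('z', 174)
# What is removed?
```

After line 1: d = {'a': 22, 'b': 15, 'c': 4}
After line 2 (pop 'b' returns 15): d = {'a': 22, 'c': 4}, removed = 15
After line 3 (pop 'z' missing, returns default 174): d = {'a': 22, 'c': 4}, y = 174

15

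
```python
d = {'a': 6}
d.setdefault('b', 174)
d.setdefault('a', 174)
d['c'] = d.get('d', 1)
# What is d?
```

After line 1: d = {'a': 6}
After line 2 (setdefault adds 'b'=174): d = {'a': 6, 'b': 174}
After line 3 (setdefault 'a' no-op, already exists): d = {'a': 6, 'b': 174}
After line 4 (get('d', 1) returns default since 'd' not in d): d = {'a': 6, 'b': 174, 'c': 1}

{'a': 6, 'b': 174, 'c': 1}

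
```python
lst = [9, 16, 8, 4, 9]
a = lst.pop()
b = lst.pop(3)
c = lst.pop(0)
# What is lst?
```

After line 1: lst = [9, 16, 8, 4, 9]
After line 2 (pop() -> a = 9): lst = [9, 16, 8, 4]
After line 3 (pop(3) -> b = 4): lst = [9, 16, 8]
After line 4 (pop(0) -> c = 9): lst = [16, 8]

[16, 8]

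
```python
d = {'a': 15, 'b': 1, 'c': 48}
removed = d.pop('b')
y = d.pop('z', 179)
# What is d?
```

After line 1: d = {'a': 15, 'b': 1, 'c': 48}
After line 2 (pop 'b' returns 1): d = {'a': 15, 'c': 48}, removed = 1
After line 3 (pop 'z' missing, returns default 179): d = {'a': 15, 'c': 48}, y = 179

{'a': 15, 'c': 48}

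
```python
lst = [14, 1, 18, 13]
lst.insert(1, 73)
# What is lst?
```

[14, 73, 1, 18, 13]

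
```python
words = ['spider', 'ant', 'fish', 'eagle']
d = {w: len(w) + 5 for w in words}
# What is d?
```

{'spider': 11, 'ant': 8, 'fish': 9, 'eagle': 10}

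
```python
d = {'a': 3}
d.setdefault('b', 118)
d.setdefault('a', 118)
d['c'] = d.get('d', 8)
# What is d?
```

After line 1: d = {'a': 3}
After line 2 (setdefault adds 'b'=118): d = {'a': 3, 'b': 118}
After line 3 (setdefault 'a' no-op, already exists): d = {'a': 3, 'b': 118}
After line 4 (get('d', 8) returns default since 'd' not in d): d = {'a': 3, 'b': 118, 'c': 8}

{'a': 3, 'b': 118, 'c': 8}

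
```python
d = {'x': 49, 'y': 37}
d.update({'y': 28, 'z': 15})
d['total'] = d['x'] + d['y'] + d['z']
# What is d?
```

After line 1: d = {'x': 49, 'y': 37}
After line 2 (y overwritten, z added): d = {'x': 49, 'y': 28, 'z': 15}
After line 3 (total = 49 + 28 + 15 = 92): d = {'x': 49, 'y': 28, 'z': 15, 'total': 92}

{'x': 49, 'y': 28, 'z': 15, 'total': 92}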